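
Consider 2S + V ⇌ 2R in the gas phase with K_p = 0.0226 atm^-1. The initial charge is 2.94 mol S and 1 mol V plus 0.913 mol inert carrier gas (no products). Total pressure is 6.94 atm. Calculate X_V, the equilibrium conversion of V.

Take 1 mol V as basis and let X be its fractional conversion, so ξ = X.
At extent ξ: n_S = 2.94 − 2X; n_V = 1 − X; n_R = 2X; n_I = 0.913 (inert).
Summing: n_T = 4.85 − X.
Mole fractions y_i = n_i/n_T; K_p = p_R^2 / (p_S^2 p_V) with p_i = y_i·P.
This yields a degree-3 equation in X; solving on (0,1), X = 0.207.

X = 0.207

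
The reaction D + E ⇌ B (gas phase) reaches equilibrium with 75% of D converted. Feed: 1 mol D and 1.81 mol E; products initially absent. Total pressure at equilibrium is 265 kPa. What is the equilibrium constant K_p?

Take 1 mol D as basis and let X be its fractional conversion, so ξ = X.
Mole table: n_D = 1 − X; n_E = 1.81 − X; n_B = X.
Summing: n_T = 2.81 − X.
At X = 0.75: n_D = 0.25, n_E = 1.06, n_B = 0.75, n_T = 2.06.
p_i = (n_i/n_T)·P. K_p = p_B / (p_D p_E) = 0.022 kPa^-1.

K_p = 0.022 kPa^-1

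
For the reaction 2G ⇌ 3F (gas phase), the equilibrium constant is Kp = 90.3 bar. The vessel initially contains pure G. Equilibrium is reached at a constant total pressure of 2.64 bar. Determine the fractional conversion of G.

X = 0.808

Take 1 mol G as basis and let X be its fractional conversion, so ξ = 0.5X.
Moles: n_G = 1 − X; n_F = 1.5X.
n_T = Σnᵢ = 1 + 0.5X.
Mole fractions y_i = n_i/n_T; Kp = p_F^3 / (p_G^2) with p_i = y_i·P.
Substituting and setting equal to 90.3 bar gives a polynomial in X; the root in (0,1) is X = 0.808.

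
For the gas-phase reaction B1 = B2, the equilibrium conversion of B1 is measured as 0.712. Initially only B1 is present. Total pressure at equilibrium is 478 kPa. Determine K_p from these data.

Take 1 mol B1 as basis and let X be its fractional conversion, so ξ = X.
At extent ξ: n_B1 = 1 − X; n_B2 = X.
Total moles n_T = 1 (Δν = 0, constant).
At X = 0.712: n_B1 = 0.288, n_B2 = 0.712, n_T = 1.
p_i = (n_i/n_T)·P. K_p = p_B2 / (p_B1) = 2.47.

K_p = 2.47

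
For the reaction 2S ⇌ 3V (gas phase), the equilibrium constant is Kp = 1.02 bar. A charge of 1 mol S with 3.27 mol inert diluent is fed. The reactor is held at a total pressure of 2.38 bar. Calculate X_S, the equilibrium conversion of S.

X = 0.514

Take 1 mol S as basis and let X be its fractional conversion, so ξ = 0.5X.
Species balance: n_S = 1 − X; n_V = 1.5X; n_I = 3.27 (inert).
Summing: n_T = 4.27 + 0.5X.
y_i = n_i/n_T, p_i = y_i·P. Kp = p_V^3 / (p_S^2).
This yields a degree-3 equation in X; solving on (0,1), X = 0.514.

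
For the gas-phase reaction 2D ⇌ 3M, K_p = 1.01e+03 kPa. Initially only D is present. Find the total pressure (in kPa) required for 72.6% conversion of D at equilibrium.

Take 1 mol D as basis and let X be its fractional conversion, so ξ = 0.5X.
Mole table: n_D = 1 − X; n_M = 1.5X.
Total moles n_T = 1 + 0.5X.
K_p = p_M^3 / (p_D^2) with p_i = (n_i/n_T)·P.
At X = 0.726: the mole-fraction product g(X) = Π y_i^ν_i = 12.62. Since K_p = g(X)·P^{1}, P = (K_p/g)^(1/1) = (1.01e+03/12.62)^(1/1) = 80 kPa.

P = 80 kPa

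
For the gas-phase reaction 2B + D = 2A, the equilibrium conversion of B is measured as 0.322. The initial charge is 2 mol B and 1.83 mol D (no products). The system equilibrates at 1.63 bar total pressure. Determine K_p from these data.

K_p = 0.322 bar^-1

Basis: 2 mol B initially; let X = conversion of B. Extent ξ = X.
Moles: n_B = 2 − 2X; n_D = 1.83 − X; n_A = 2X.
Summing: n_T = 3.83 − X.
At X = 0.322: n_B = 1.36, n_D = 1.51, n_A = 0.644, n_T = 3.51.
p_i = (n_i/n_T)·P. K_p = p_A^2 / (p_B^2 p_D) = 0.322 bar^-1.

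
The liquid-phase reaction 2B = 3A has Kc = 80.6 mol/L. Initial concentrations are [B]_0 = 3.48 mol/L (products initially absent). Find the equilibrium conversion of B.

Let X = conversion of B; extent ξ = 3.48X/2 mol/L.
Concentrations: [B] = 3.48 − 3.48X; [A] = 5.22X.
Kc = [A]^3 / ([B]^2).
Solving Kc = 80.6 for X ∈ (0,1): X = 0.751.

X = 0.751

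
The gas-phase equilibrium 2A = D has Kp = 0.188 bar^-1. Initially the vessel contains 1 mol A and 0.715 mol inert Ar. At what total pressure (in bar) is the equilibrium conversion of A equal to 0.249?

P = 1.87 bar

Take 1 mol A as basis and let X be its fractional conversion, so ξ = 0.5X.
At extent ξ: n_A = 1 − X; n_D = 0.5X; n_I = 0.715 (inert).
Summing: n_T = 1.71 − 0.5X.
Kp = p_D / (p_A^2) with p_i = (n_i/n_T)·P.
At X = 0.249: the mole-fraction product g(X) = Π y_i^ν_i = 0.3511. Since Kp = g(X)·P^{-1}, P = (g/Kp)^(1/1) = (0.3511/0.188)^(1/1) = 1.87 bar.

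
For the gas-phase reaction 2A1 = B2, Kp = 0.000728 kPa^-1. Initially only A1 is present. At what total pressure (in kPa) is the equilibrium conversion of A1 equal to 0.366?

P = 511 kPa

Take 1 mol A1 as basis and let X be its fractional conversion, so ξ = 0.5X.
Moles: n_A1 = 1 − X; n_B2 = 0.5X.
Total moles n_T = 1 − 0.5X.
Kp = p_B2 / (p_A1^2) with p_i = (n_i/n_T)·P.
At X = 0.366: the mole-fraction product g(X) = Π y_i^ν_i = 0.372. Since Kp = g(X)·P^{-1}, P = (g/Kp)^(1/1) = (0.372/0.000728)^(1/1) = 511 kPa.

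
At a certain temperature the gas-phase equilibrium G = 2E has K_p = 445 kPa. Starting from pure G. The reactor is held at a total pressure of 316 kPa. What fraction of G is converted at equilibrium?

X = 0.510

Basis: 1 mol G initially; let X = conversion of G. Extent ξ = X.
Moles: n_G = 1 − X; n_E = 2X.
Summing: n_T = 1 + X.
With p_i = (n_i/n_T)P, K_p = p_E^2 / (p_G).
Setting this equal to 445 kPa and taking the physical root (0 < X < 1) gives X = 0.510.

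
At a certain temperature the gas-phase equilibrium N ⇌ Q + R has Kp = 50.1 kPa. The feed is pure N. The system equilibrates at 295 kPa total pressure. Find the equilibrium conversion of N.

Basis: 1 mol N initially; let X = conversion of N. Extent ξ = X.
Species balance: n_N = 1 − X; n_Q = X; n_R = X.
n_T = Σnᵢ = 1 + X.
y_i = n_i/n_T, p_i = y_i·P. Kp = p_Q p_R / (p_N).
This yields a degree-2 equation in X; solving on (0,1), X = 0.381.

X = 0.381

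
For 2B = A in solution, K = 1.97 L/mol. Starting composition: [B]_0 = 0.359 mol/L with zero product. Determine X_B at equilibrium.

Let X = conversion of B; extent ξ = 0.359X/2 mol/L.
Concentrations: [B] = 0.359 − 0.359X; [A] = 0.179X.
K = [A] / ([B]^2).
Setting equal to 1.97 and solving for X on (0,1) gives X = 0.441.

X = 0.441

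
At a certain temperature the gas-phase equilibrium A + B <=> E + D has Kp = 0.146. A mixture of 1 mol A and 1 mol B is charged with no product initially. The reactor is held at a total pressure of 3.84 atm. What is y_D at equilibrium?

y_D = 0.138

Take 1 mol A as basis and let X be its fractional conversion, so ξ = X.
At extent ξ: n_A = 1 − X; n_B = 1 − X; n_E = X; n_D = X.
Total moles n_T = 2 (Δν = 0, constant).
With p_i = (n_i/n_T)P, Kp = p_E p_D / (p_A p_B).
Setting this equal to 0.146 and taking the physical root (0 < X < 1) gives X = 0.276.
Then n_D = 0.276, n_T = 2, so y_D = 0.138.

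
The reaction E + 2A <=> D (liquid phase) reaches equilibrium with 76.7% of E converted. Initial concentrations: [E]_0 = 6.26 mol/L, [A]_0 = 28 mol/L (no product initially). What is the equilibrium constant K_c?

K_c = 0.00973 (mol/L)^-2

Let X = conversion of E.
Concentrations: [E] = 6.26 − 6.26X; [A] = 28 − 12.5X; [D] = 6.26X.
At X = 0.767: [E] = 1.46, [A] = 18.4, [D] = 4.8.
K_c = [D] / ([E] [A]^2) = 0.00973 (mol/L)^-2.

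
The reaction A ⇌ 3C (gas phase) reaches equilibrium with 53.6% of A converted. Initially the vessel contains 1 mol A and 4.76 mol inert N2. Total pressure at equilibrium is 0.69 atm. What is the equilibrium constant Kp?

Take 1 mol A as basis and let X be its fractional conversion, so ξ = X.
Mole table: n_A = 1 − X; n_C = 3X; n_I = 4.76 (inert).
Total moles n_T = 5.76 + 2X.
At X = 0.536: n_A = 0.464, n_C = 1.61, n_T = 6.83.
p_i = (n_i/n_T)·P. Kp = p_C^3 / (p_A) = 0.0914 atm^2.

Kp = 0.0914 atm^2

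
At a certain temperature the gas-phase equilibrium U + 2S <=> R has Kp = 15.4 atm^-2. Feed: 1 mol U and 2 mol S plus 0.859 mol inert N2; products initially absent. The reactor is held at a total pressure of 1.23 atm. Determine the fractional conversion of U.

Let X = conversion of U (basis 1 mol U); extent of reaction ξ = X.
Mole table: n_U = 1 − X; n_S = 2 − 2X; n_R = X; n_I = 0.859 (inert).
n_T = Σnᵢ = 3.86 − 2X.
Mole fractions y_i = n_i/n_T; Kp = p_R / (p_U p_S^2) with p_i = y_i·P.
This yields a degree-3 equation in X; solving on (0,1), X = 0.643.

X = 0.643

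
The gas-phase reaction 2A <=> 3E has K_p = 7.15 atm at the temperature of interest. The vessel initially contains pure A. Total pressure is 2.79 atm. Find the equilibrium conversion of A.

Let X = conversion of A (basis 1 mol A); extent of reaction ξ = 0.5X.
At extent ξ: n_A = 1 − X; n_E = 1.5X.
Summing: n_T = 1 + 0.5X.
With p_i = (n_i/n_T)P, K_p = p_E^3 / (p_A^2).
Setting this equal to 7.15 atm and taking the physical root (0 < X < 1) gives X = 0.567.

X = 0.567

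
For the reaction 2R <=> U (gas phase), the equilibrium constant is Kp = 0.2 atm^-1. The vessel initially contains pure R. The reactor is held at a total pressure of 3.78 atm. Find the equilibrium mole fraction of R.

Take 1 mol R as basis and let X be its fractional conversion, so ξ = 0.5X.
At extent ξ: n_R = 1 − X; n_U = 0.5X.
n_T = Σnᵢ = 1 − 0.5X.
Mole fractions y_i = n_i/n_T; Kp = p_U / (p_R^2) with p_i = y_i·P.
Substituting and setting equal to 0.2 atm^-1 gives a polynomial in X; the root in (0,1) is X = 0.501.
Then n_R = 0.499, n_T = 0.749, so y_R = 0.665.

y_R = 0.665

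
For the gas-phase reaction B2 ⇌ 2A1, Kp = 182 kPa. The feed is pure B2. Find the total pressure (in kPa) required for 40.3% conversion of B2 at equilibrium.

P = 235 kPa

Basis: 1 mol B2 initially; let X = conversion of B2. Extent ξ = X.
Moles: n_B2 = 1 − X; n_A1 = 2X.
Total moles n_T = 1 + X.
Kp = p_A1^2 / (p_B2) with p_i = (n_i/n_T)·P.
At X = 0.403: the mole-fraction product g(X) = Π y_i^ν_i = 0.7756. Since Kp = g(X)·P^{1}, P = (Kp/g)^(1/1) = (182/0.7756)^(1/1) = 235 kPa.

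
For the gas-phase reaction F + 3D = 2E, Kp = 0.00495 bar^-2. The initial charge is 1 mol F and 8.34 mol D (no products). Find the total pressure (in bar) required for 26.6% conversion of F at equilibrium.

P = 3.75 bar

Let X = conversion of F (basis 1 mol F); extent of reaction ξ = X.
Mole table: n_F = 1 − X; n_D = 8.34 − 3X; n_E = 2X.
Total moles n_T = 9.34 − 2X.
Kp = p_E^2 / (p_F p_D^3) with p_i = (n_i/n_T)·P.
At X = 0.266: the mole-fraction product g(X) = Π y_i^ν_i = 0.06973. Since Kp = g(X)·P^{-2}, P = (g/Kp)^(1/2) = (0.06973/0.00495)^(1/2) = 3.75 bar.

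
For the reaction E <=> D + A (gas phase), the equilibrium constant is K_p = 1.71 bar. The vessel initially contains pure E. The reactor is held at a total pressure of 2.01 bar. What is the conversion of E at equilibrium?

Let X = conversion of E (basis 1 mol E); extent of reaction ξ = X.
At extent ξ: n_E = 1 − X; n_D = X; n_A = X.
Total moles n_T = 1 + X.
With p_i = (n_i/n_T)P, K_p = p_D p_A / (p_E).
Equating to 1.71 bar and solving on 0 < X < 1: X = 0.678.

X = 0.678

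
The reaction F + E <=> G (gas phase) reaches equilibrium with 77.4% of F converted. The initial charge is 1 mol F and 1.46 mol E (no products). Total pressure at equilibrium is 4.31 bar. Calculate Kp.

Kp = 1.95 bar^-1

Take 1 mol F as basis and let X be its fractional conversion, so ξ = X.
At extent ξ: n_F = 1 − X; n_E = 1.46 − X; n_G = X.
Total moles n_T = 2.46 − X.
At X = 0.774: n_F = 0.226, n_E = 0.686, n_G = 0.774, n_T = 1.69.
p_i = (n_i/n_T)·P. Kp = p_G / (p_F p_E) = 1.95 bar^-1.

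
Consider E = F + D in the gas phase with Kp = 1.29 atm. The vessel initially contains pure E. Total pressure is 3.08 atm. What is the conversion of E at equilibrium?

Basis: 1 mol E initially; let X = conversion of E. Extent ξ = X.
Moles: n_E = 1 − X; n_F = X; n_D = X.
Total moles n_T = 1 + X.
With p_i = (n_i/n_T)P, Kp = p_F p_D / (p_E).
Substituting and setting equal to 1.29 atm gives a polynomial in X; the root in (0,1) is X = 0.543.

X = 0.543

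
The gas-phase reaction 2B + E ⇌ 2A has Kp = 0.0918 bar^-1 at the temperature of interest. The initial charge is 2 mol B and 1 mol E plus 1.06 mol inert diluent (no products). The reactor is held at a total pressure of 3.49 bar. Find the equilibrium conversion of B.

Take 2 mol B as basis and let X be its fractional conversion, so ξ = X.
At extent ξ: n_B = 2 − 2X; n_E = 1 − X; n_A = 2X; n_I = 1.06 (inert).
Total moles n_T = 4.06 − X.
Mole fractions y_i = n_i/n_T; Kp = p_A^2 / (p_B^2 p_E) with p_i = y_i·P.
This yields a degree-3 equation in X; solving on (0,1), X = 0.205.

X = 0.205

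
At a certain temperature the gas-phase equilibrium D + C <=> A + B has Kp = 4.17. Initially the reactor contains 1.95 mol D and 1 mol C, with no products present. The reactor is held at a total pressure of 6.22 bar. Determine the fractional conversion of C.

X = 0.845

Let X = conversion of C (basis 1 mol C); extent of reaction ξ = X.
Species balance: n_D = 1.95 − X; n_C = 1 − X; n_A = X; n_B = X.
Since Δν = 0, n_T = 2.95 throughout.
Mole fractions y_i = n_i/n_T; Kp = p_A p_B / (p_D p_C) with p_i = y_i·P.
Equating to 4.17 and solving on 0 < X < 1: X = 0.845.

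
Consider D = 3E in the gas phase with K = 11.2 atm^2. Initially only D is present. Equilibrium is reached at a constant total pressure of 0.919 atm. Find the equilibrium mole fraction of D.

y_D = 0.062

Let X = conversion of D (basis 1 mol D); extent of reaction ξ = X.
At extent ξ: n_D = 1 − X; n_E = 3X.
Total moles n_T = 1 + 2X.
y_i = n_i/n_T, p_i = y_i·P. K = p_E^3 / (p_D).
Substituting and setting equal to 11.2 atm^2 gives a polynomial in X; the root in (0,1) is X = 0.834.
Then n_D = 0.166, n_T = 2.67, so y_D = 0.062.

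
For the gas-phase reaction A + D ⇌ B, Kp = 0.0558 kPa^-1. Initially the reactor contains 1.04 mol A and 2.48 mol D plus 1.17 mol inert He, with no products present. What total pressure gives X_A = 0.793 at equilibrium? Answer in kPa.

P = 160 kPa

Take 1.04 mol A as basis and let X be its fractional conversion, so ξ = 1.04X.
At extent ξ: n_A = 1.04 − 1.04X; n_D = 2.48 − 1.04X; n_B = 1.04X; n_I = 1.17 (inert).
n_T = Σnᵢ = 4.69 − 1.04X.
Kp = p_B / (p_A p_D) with p_i = (n_i/n_T)·P.
At X = 0.793: the mole-fraction product g(X) = Π y_i^ν_i = 8.946. Since Kp = g(X)·P^{-1}, P = (g/Kp)^(1/1) = (8.946/0.0558)^(1/1) = 160 kPa.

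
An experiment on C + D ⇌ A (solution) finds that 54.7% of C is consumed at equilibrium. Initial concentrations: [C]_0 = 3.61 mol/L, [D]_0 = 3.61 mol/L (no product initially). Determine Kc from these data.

Let X = conversion of C.
Concentrations: [C] = 3.61 − 3.61X; [D] = 3.61 − 3.61X; [A] = 3.61X.
At X = 0.547: [C] = 1.64, [D] = 1.64, [A] = 1.97.
Kc = [A] / ([C] [D]) = 0.738 L/mol.

Kc = 0.738 L/mol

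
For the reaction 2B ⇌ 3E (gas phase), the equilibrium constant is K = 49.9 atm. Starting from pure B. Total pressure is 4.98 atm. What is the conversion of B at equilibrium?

X = 0.705

Let X = conversion of B (basis 1 mol B); extent of reaction ξ = 0.5X.
Moles: n_B = 1 − X; n_E = 1.5X.
Total moles n_T = 1 + 0.5X.
With p_i = (n_i/n_T)P, K = p_E^3 / (p_B^2).
Substituting and setting equal to 49.9 atm gives a polynomial in X; the root in (0,1) is X = 0.705.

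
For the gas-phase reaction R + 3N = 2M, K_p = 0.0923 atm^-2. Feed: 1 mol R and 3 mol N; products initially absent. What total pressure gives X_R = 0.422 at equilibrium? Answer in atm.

Take 1 mol R as basis and let X be its fractional conversion, so ξ = X.
Mole table: n_R = 1 − X; n_N = 3 − 3X; n_M = 2X.
Summing: n_T = 4 − 2X.
K_p = p_M^2 / (p_R p_N^3) with p_i = (n_i/n_T)·P.
At X = 0.422: the mole-fraction product g(X) = Π y_i^ν_i = 2.354. Since K_p = g(X)·P^{-2}, P = (g/K_p)^(1/2) = (2.354/0.0923)^(1/2) = 5.05 atm.

P = 5.05 atm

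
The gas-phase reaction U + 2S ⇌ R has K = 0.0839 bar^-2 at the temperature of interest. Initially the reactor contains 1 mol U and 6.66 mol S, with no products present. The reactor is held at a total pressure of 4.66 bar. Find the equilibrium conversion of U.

X = 0.566

Take 1 mol U as basis and let X be its fractional conversion, so ξ = X.
At extent ξ: n_U = 1 − X; n_S = 6.66 − 2X; n_R = X.
Summing: n_T = 7.66 − 2X.
y_i = n_i/n_T, p_i = y_i·P. K = p_R / (p_U p_S^2).
Equating to 0.0839 bar^-2 and solving on 0 < X < 1: X = 0.566.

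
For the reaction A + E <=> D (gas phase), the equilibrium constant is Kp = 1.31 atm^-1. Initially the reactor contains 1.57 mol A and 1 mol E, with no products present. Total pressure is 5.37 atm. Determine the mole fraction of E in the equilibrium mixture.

y_E = 0.133

Let X = conversion of E (basis 1 mol E); extent of reaction ξ = X.
At extent ξ: n_A = 1.57 − X; n_E = 1 − X; n_D = X.
Total moles n_T = 2.57 − X.
y_i = n_i/n_T, p_i = y_i·P. Kp = p_D / (p_A p_E).
Setting this equal to 1.31 atm^-1 and taking the physical root (0 < X < 1) gives X = 0.759.
Then n_E = 0.241, n_T = 1.81, so y_E = 0.133.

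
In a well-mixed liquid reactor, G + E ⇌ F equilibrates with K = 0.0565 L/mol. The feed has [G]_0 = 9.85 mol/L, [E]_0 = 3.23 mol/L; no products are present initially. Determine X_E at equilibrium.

Let X = conversion of E; extent ξ = 3.23·X mol/L.
Concentrations: [G] = 9.85 − 3.23X; [E] = 3.23 − 3.23X; [F] = 3.23X.
K = [F] / ([G] [E]).
Solving K = 0.0565 for X ∈ (0,1): X = 0.332.

X = 0.332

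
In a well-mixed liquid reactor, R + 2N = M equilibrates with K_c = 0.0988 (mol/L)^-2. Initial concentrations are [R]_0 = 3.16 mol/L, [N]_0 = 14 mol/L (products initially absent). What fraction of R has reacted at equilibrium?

X = 0.876

Let X = conversion of R; extent ξ = 3.16·X mol/L.
Concentrations: [R] = 3.16 − 3.16X; [N] = 14 − 6.32X; [M] = 3.16X.
K_c = [M] / ([R] [N]^2).
Solving K_c = 0.0988 for X ∈ (0,1): X = 0.876.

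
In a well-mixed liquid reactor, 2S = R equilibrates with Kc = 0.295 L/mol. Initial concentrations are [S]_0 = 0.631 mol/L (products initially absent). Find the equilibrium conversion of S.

Let X = conversion of S; extent ξ = 0.631X/2 mol/L.
Concentrations: [S] = 0.631 − 0.631X; [R] = 0.316X.
Kc = [R] / ([S]^2).
This equals 0.295 at X = 0.224 (the root in 0 < X < 1).

X = 0.224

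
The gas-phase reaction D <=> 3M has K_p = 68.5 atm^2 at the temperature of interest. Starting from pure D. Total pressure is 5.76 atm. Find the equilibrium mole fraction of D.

Basis: 1 mol D initially; let X = conversion of D. Extent ξ = X.
At extent ξ: n_D = 1 − X; n_M = 3X.
Total moles n_T = 1 + 2X.
With p_i = (n_i/n_T)P, K_p = p_M^3 / (p_D).
This yields a degree-3 equation in X; solving on (0,1), X = 0.534.
Then n_D = 0.466, n_T = 2.07, so y_D = 0.225.

y_D = 0.225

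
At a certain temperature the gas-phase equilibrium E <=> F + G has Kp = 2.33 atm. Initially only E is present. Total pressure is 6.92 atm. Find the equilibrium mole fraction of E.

y_E = 0.332

Let X = conversion of E (basis 1 mol E); extent of reaction ξ = X.
At extent ξ: n_E = 1 − X; n_F = X; n_G = X.
Total moles n_T = 1 + X.
y_i = n_i/n_T, p_i = y_i·P. Kp = p_F p_G / (p_E).
Setting this equal to 2.33 atm and taking the physical root (0 < X < 1) gives X = 0.502.
Then n_E = 0.498, n_T = 1.5, so y_E = 0.332.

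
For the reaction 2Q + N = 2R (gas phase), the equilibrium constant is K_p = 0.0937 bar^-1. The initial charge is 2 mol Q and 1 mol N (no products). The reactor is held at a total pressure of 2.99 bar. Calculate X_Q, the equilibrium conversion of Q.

X = 0.219

Basis: 2 mol Q initially; let X = conversion of Q. Extent ξ = X.
Mole table: n_Q = 2 − 2X; n_N = 1 − X; n_R = 2X.
Total moles n_T = 3 − X.
y_i = n_i/n_T, p_i = y_i·P. K_p = p_R^2 / (p_Q^2 p_N).
This yields a degree-3 equation in X; solving on (0,1), X = 0.219.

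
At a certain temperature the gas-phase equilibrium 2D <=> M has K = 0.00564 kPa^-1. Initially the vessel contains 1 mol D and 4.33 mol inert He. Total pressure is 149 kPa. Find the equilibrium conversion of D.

Let X = conversion of D (basis 1 mol D); extent of reaction ξ = 0.5X.
Species balance: n_D = 1 − X; n_M = 0.5X; n_I = 4.33 (inert).
Summing: n_T = 5.33 − 0.5X.
With p_i = (n_i/n_T)P, K = p_M / (p_D^2).
Setting this equal to 0.00564 kPa^-1 and taking the physical root (0 < X < 1) gives X = 0.204.

X = 0.204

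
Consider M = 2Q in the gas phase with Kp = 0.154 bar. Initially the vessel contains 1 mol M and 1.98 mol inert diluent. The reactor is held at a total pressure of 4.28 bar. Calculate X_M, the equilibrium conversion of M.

X = 0.154

Take 1 mol M as basis and let X be its fractional conversion, so ξ = X.
At extent ξ: n_M = 1 − X; n_Q = 2X; n_I = 1.98 (inert).
Total moles n_T = 2.98 + X.
Mole fractions y_i = n_i/n_T; Kp = p_Q^2 / (p_M) with p_i = y_i·P.
This yields a degree-2 equation in X; solving on (0,1), X = 0.154.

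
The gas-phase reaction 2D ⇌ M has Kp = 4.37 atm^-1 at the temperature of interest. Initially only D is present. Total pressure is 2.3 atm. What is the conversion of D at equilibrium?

X = 0.844

Take 1 mol D as basis and let X be its fractional conversion, so ξ = 0.5X.
At extent ξ: n_D = 1 − X; n_M = 0.5X.
n_T = Σnᵢ = 1 − 0.5X.
y_i = n_i/n_T, p_i = y_i·P. Kp = p_M / (p_D^2).
Substituting and setting equal to 4.37 atm^-1 gives a polynomial in X; the root in (0,1) is X = 0.844.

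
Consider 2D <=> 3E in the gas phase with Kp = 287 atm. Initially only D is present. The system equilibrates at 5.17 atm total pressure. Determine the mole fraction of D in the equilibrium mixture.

Basis: 1 mol D initially; let X = conversion of D. Extent ξ = 0.5X.
Mole table: n_D = 1 − X; n_E = 1.5X.
n_T = Σnᵢ = 1 + 0.5X.
Mole fractions y_i = n_i/n_T; Kp = p_E^3 / (p_D^2) with p_i = y_i·P.
This yields a degree-3 equation in X; solving on (0,1), X = 0.841.
Then n_D = 0.159, n_T = 1.42, so y_D = 0.112.

y_D = 0.112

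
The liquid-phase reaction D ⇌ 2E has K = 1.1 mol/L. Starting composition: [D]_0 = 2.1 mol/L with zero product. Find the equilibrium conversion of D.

X = 0.302

Let X = conversion of D; extent ξ = 2.1·X mol/L.
Concentrations: [D] = 2.1 − 2.1X; [E] = 4.2X.
K = [E]^2 / ([D]).
Solving K = 1.1 for X ∈ (0,1): X = 0.302.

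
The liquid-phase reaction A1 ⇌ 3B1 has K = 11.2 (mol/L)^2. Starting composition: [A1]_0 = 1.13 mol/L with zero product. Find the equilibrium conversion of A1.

Let X = conversion of A1; extent ξ = 1.13·X mol/L.
Concentrations: [A1] = 1.13 − 1.13X; [B1] = 3.39X.
K = [B1]^3 / ([A1]).
This equals 11.2 at X = 0.533 (the root in 0 < X < 1).

X = 0.533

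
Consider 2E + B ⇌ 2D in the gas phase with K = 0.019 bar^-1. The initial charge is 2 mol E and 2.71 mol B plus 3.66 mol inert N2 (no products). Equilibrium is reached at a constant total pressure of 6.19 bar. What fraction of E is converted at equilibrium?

Take 2 mol E as basis and let X be its fractional conversion, so ξ = X.
Moles: n_E = 2 − 2X; n_B = 2.71 − X; n_D = 2X; n_I = 3.66 (inert).
n_T = Σnᵢ = 8.37 − X.
With p_i = (n_i/n_T)P, K = p_D^2 / (p_E^2 p_B).
Substituting and setting equal to 0.019 bar^-1 gives a polynomial in X; the root in (0,1) is X = 0.160.

X = 0.160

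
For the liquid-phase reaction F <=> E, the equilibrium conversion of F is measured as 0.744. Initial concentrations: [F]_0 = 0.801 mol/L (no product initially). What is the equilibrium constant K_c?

K_c = 2.91

Let X = conversion of F.
Concentrations: [F] = 0.801 − 0.801X; [E] = 0.801X.
At X = 0.744: [F] = 0.205, [E] = 0.596.
K_c = [E] / ([F]) = 2.91.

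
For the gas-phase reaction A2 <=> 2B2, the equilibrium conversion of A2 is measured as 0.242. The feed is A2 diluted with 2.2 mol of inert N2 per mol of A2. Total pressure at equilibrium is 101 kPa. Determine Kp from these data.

Kp = 9.07 kPa

Let X = conversion of A2 (basis 1 mol A2); extent of reaction ξ = X.
At extent ξ: n_A2 = 1 − X; n_B2 = 2X; n_I = 2.2 (inert).
Summing: n_T = 3.2 + X.
At X = 0.242: n_A2 = 0.758, n_B2 = 0.484, n_T = 3.44.
p_i = (n_i/n_T)·P. Kp = p_B2^2 / (p_A2) = 9.07 kPa.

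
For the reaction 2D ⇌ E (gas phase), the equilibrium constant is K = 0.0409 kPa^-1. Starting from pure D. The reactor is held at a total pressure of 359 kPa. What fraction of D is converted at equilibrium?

X = 0.871

Let X = conversion of D (basis 1 mol D); extent of reaction ξ = 0.5X.
At extent ξ: n_D = 1 − X; n_E = 0.5X.
Summing: n_T = 1 − 0.5X.
Mole fractions y_i = n_i/n_T; K = p_E / (p_D^2) with p_i = y_i·P.
This yields a degree-2 equation in X; solving on (0,1), X = 0.871.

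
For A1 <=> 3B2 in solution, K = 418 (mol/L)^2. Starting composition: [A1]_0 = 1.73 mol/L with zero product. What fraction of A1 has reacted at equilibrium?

X = 0.872

Let X = conversion of A1; extent ξ = 1.73·X mol/L.
Concentrations: [A1] = 1.73 − 1.73X; [B2] = 5.19X.
K = [B2]^3 / ([A1]).
This equals 418 at X = 0.872 (the root in 0 < X < 1).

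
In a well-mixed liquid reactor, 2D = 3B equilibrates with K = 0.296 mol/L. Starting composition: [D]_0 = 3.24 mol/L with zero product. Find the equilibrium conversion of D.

Let X = conversion of D; extent ξ = 3.24X/2 mol/L.
Concentrations: [D] = 3.24 − 3.24X; [B] = 4.86X.
K = [B]^3 / ([D]^2).
Setting equal to 0.296 and solving for X on (0,1) gives X = 0.248.

X = 0.248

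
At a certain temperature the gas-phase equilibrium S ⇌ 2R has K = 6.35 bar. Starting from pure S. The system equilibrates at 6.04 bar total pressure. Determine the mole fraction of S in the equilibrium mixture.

y_S = 0.373

Let X = conversion of S (basis 1 mol S); extent of reaction ξ = X.
At extent ξ: n_S = 1 − X; n_R = 2X.
Total moles n_T = 1 + X.
With p_i = (n_i/n_T)P, K = p_R^2 / (p_S).
Substituting and setting equal to 6.35 bar gives a polynomial in X; the root in (0,1) is X = 0.456.
Then n_S = 0.544, n_T = 1.46, so y_S = 0.373.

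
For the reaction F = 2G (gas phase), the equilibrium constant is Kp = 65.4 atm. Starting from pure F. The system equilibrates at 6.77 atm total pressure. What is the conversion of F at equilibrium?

Basis: 1 mol F initially; let X = conversion of F. Extent ξ = X.
Species balance: n_F = 1 − X; n_G = 2X.
n_T = Σnᵢ = 1 + X.
y_i = n_i/n_T, p_i = y_i·P. Kp = p_G^2 / (p_F).
Substituting and setting equal to 65.4 atm gives a polynomial in X; the root in (0,1) is X = 0.841.

X = 0.841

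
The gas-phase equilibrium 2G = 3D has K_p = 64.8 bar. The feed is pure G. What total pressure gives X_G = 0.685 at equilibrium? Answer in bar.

P = 7.96 bar

Basis: 1 mol G initially; let X = conversion of G. Extent ξ = 0.5X.
At extent ξ: n_G = 1 − X; n_D = 1.5X.
Total moles n_T = 1 + 0.5X.
K_p = p_D^3 / (p_G^2) with p_i = (n_i/n_T)·P.
At X = 0.685: the mole-fraction product g(X) = Π y_i^ν_i = 8.143. Since K_p = g(X)·P^{1}, P = (K_p/g)^(1/1) = (64.8/8.143)^(1/1) = 7.96 bar.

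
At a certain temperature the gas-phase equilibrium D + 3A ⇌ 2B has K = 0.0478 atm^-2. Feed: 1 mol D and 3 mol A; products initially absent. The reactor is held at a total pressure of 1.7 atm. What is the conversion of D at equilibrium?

X = 0.179

Take 1 mol D as basis and let X be its fractional conversion, so ξ = X.
Mole table: n_D = 1 − X; n_A = 3 − 3X; n_B = 2X.
n_T = Σnᵢ = 4 − 2X.
With p_i = (n_i/n_T)P, K = p_B^2 / (p_D p_A^3).
This yields a degree-4 equation in X; solving on (0,1), X = 0.179.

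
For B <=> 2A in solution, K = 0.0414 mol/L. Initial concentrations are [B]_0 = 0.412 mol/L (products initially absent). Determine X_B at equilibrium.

Let X = conversion of B; extent ξ = 0.412·X mol/L.
Concentrations: [B] = 0.412 − 0.412X; [A] = 0.824X.
K = [A]^2 / ([B]).
Solving K = 0.0414 for X ∈ (0,1): X = 0.146.

X = 0.146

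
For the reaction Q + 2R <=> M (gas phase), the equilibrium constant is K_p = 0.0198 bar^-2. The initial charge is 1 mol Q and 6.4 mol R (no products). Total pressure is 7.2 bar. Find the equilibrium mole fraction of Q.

y_Q = 0.088

Take 1 mol Q as basis and let X be its fractional conversion, so ξ = X.
Moles: n_Q = 1 − X; n_R = 6.4 − 2X; n_M = X.
Total moles n_T = 7.4 − 2X.
Mole fractions y_i = n_i/n_T; K_p = p_M / (p_Q p_R^2) with p_i = y_i·P.
Substituting and setting equal to 0.0198 bar^-2 gives a polynomial in X; the root in (0,1) is X = 0.424.
Then n_Q = 0.576, n_T = 6.55, so y_Q = 0.088.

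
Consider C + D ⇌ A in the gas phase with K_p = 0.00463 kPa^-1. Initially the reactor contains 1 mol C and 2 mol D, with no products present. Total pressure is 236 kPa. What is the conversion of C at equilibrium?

X = 0.402

Let X = conversion of C (basis 1 mol C); extent of reaction ξ = X.
Moles: n_C = 1 − X; n_D = 2 − X; n_A = X.
n_T = Σnᵢ = 3 − X.
y_i = n_i/n_T, p_i = y_i·P. K_p = p_A / (p_C p_D).
This yields a degree-2 equation in X; solving on (0,1), X = 0.402.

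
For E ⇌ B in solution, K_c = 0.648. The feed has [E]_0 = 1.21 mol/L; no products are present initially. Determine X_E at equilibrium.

X = 0.393

Let X = conversion of E; extent ξ = 1.21·X mol/L.
Concentrations: [E] = 1.21 − 1.21X; [B] = 1.21X.
K_c = [B] / ([E]).
This equals 0.648 at X = 0.393 (the root in 0 < X < 1).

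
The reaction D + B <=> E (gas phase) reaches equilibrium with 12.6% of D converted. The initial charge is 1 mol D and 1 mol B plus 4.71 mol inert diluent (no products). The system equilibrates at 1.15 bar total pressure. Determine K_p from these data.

K_p = 0.944 bar^-1

Let X = conversion of D (basis 1 mol D); extent of reaction ξ = X.
Moles: n_D = 1 − X; n_B = 1 − X; n_E = X; n_I = 4.71 (inert).
Summing: n_T = 6.71 − X.
At X = 0.126: n_D = 0.874, n_B = 0.874, n_E = 0.126, n_T = 6.58.
p_i = (n_i/n_T)·P. K_p = p_E / (p_D p_B) = 0.944 bar^-1.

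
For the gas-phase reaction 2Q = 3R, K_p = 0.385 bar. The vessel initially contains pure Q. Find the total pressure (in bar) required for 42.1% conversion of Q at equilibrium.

P = 0.62 bar

Take 1 mol Q as basis and let X be its fractional conversion, so ξ = 0.5X.
Species balance: n_Q = 1 − X; n_R = 1.5X.
Summing: n_T = 1 + 0.5X.
K_p = p_R^3 / (p_Q^2) with p_i = (n_i/n_T)·P.
At X = 0.421: the mole-fraction product g(X) = Π y_i^ν_i = 0.6206. Since K_p = g(X)·P^{1}, P = (K_p/g)^(1/1) = (0.385/0.6206)^(1/1) = 0.62 bar.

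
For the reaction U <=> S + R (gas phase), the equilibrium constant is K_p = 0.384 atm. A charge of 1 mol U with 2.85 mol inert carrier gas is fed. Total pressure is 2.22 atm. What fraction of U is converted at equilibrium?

X = 0.572

Let X = conversion of U (basis 1 mol U); extent of reaction ξ = X.
Species balance: n_U = 1 − X; n_S = X; n_R = X; n_I = 2.85 (inert).
Summing: n_T = 3.85 + X.
With p_i = (n_i/n_T)P, K_p = p_S p_R / (p_U).
Substituting and setting equal to 0.384 atm gives a polynomial in X; the root in (0,1) is X = 0.572.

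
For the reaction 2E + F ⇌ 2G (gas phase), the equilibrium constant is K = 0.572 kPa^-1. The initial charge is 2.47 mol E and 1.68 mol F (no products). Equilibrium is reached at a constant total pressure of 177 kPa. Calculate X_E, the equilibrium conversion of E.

Let X = conversion of E (basis 2.47 mol E); extent of reaction ξ = 1.24X.
At extent ξ: n_E = 2.47 − 2.47X; n_F = 1.68 − 1.24X; n_G = 2.47X.
n_T = Σnᵢ = 4.15 − 1.24X.
With p_i = (n_i/n_T)P, K = p_G^2 / (p_E^2 p_F).
This yields a degree-3 equation in X; solving on (0,1), X = 0.822.

X = 0.822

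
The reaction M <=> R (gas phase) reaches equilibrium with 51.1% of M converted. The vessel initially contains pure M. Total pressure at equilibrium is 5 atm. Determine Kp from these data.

Basis: 1 mol M initially; let X = conversion of M. Extent ξ = X.
Moles: n_M = 1 − X; n_R = X.
n_T stays at 1 (no change in mole number).
At X = 0.511: n_M = 0.489, n_R = 0.511, n_T = 1.
p_i = (n_i/n_T)·P. Kp = p_R / (p_M) = 1.04.

Kp = 1.04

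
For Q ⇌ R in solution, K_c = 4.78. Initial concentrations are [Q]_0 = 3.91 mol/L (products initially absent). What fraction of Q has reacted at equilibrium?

Let X = conversion of Q; extent ξ = 3.91·X mol/L.
Concentrations: [Q] = 3.91 − 3.91X; [R] = 3.91X.
K_c = [R] / ([Q]).
Equating to 4.78: the physical root is X = 0.827.

X = 0.827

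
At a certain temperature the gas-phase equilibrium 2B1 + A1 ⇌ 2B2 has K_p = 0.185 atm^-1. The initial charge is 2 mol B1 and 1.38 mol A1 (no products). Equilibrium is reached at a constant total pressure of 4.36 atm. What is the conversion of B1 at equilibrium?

Take 2 mol B1 as basis and let X be its fractional conversion, so ξ = X.
Species balance: n_B1 = 2 − 2X; n_A1 = 1.38 − X; n_B2 = 2X.
Summing: n_T = 3.38 − X.
With p_i = (n_i/n_T)P, K_p = p_B2^2 / (p_B1^2 p_A1).
Substituting and setting equal to 0.185 atm^-1 gives a polynomial in X; the root in (0,1) is X = 0.344.

X = 0.344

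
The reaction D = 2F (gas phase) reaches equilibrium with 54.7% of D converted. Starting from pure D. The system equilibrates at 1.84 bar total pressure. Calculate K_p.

Take 1 mol D as basis and let X be its fractional conversion, so ξ = X.
At extent ξ: n_D = 1 − X; n_F = 2X.
n_T = Σnᵢ = 1 + X.
At X = 0.547: n_D = 0.453, n_F = 1.09, n_T = 1.55.
p_i = (n_i/n_T)·P. K_p = p_F^2 / (p_D) = 3.14 bar.

K_p = 3.14 bar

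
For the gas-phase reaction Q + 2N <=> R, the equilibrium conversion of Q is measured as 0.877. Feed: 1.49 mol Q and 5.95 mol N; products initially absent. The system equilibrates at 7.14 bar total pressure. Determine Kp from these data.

Kp = 0.293 bar^-2

Basis: 1.49 mol Q initially; let X = conversion of Q. Extent ξ = 1.49X.
Mole table: n_Q = 1.49 − 1.49X; n_N = 5.95 − 2.98X; n_R = 1.49X.
n_T = Σnᵢ = 7.44 − 2.98X.
At X = 0.877: n_Q = 0.183, n_N = 3.34, n_R = 1.31, n_T = 4.83.
p_i = (n_i/n_T)·P. Kp = p_R / (p_Q p_N^2) = 0.293 bar^-2.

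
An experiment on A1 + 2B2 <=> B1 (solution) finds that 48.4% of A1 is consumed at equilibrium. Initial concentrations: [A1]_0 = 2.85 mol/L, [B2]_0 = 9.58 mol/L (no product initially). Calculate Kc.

Kc = 0.0202 (mol/L)^-2

Let X = conversion of A1.
Concentrations: [A1] = 2.85 − 2.85X; [B2] = 9.58 − 5.7X; [B1] = 2.85X.
At X = 0.484: [A1] = 1.47, [B2] = 6.82, [B1] = 1.38.
Kc = [B1] / ([A1] [B2]^2) = 0.0202 (mol/L)^-2.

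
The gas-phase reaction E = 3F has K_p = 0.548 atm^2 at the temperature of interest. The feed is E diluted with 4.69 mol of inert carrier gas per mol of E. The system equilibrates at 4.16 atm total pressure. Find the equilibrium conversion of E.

Let X = conversion of E (basis 1 mol E); extent of reaction ξ = X.
Moles: n_E = 1 − X; n_F = 3X; n_I = 4.69 (inert).
Summing: n_T = 5.69 + 2X.
Mole fractions y_i = n_i/n_T; K_p = p_F^3 / (p_E) with p_i = y_i·P.
Equating to 0.548 atm^2 and solving on 0 < X < 1: X = 0.318.

X = 0.318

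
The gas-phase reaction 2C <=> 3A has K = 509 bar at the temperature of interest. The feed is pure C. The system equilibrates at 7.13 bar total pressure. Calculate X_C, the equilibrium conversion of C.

Let X = conversion of C (basis 1 mol C); extent of reaction ξ = 0.5X.
Moles: n_C = 1 − X; n_A = 1.5X.
n_T = Σnᵢ = 1 + 0.5X.
Mole fractions y_i = n_i/n_T; K = p_A^3 / (p_C^2) with p_i = y_i·P.
This yields a degree-3 equation in X; solving on (0,1), X = 0.856.

X = 0.856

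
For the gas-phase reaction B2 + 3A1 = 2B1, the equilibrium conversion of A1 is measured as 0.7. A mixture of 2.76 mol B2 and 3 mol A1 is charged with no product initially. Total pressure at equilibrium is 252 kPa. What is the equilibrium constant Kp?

Kp = 0.000391 kPa^-2

Basis: 3 mol A1 initially; let X = conversion of A1. Extent ξ = X.
Moles: n_B2 = 2.76 − X; n_A1 = 3 − 3X; n_B1 = 2X.
Summing: n_T = 5.76 − 2X.
At X = 0.7: n_B2 = 2.06, n_A1 = 0.9, n_B1 = 1.4, n_T = 4.36.
p_i = (n_i/n_T)·P. Kp = p_B1^2 / (p_B2 p_A1^3) = 0.000391 kPa^-2.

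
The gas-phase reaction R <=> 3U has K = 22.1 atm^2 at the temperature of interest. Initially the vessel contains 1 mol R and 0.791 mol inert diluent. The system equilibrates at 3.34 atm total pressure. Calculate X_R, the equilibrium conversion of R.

Let X = conversion of R (basis 1 mol R); extent of reaction ξ = X.
At extent ξ: n_R = 1 − X; n_U = 3X; n_I = 0.791 (inert).
Summing: n_T = 1.79 + 2X.
With p_i = (n_i/n_T)P, K = p_U^3 / (p_R).
Substituting and setting equal to 22.1 atm^2 gives a polynomial in X; the root in (0,1) is X = 0.632.

X = 0.632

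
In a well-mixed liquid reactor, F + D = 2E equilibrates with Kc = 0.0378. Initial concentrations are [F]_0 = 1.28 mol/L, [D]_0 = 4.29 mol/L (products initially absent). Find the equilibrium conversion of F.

X = 0.159

Let X = conversion of F; extent ξ = 1.28·X mol/L.
Concentrations: [F] = 1.28 − 1.28X; [D] = 4.29 − 1.28X; [E] = 2.56X.
Kc = [E]^2 / ([F] [D]).
Setting equal to 0.0378 and solving for X on (0,1) gives X = 0.159.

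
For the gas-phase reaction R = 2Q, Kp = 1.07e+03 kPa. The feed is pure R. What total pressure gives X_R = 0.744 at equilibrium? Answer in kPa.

P = 216 kPa

Take 1 mol R as basis and let X be its fractional conversion, so ξ = X.
At extent ξ: n_R = 1 − X; n_Q = 2X.
Total moles n_T = 1 + X.
Kp = p_Q^2 / (p_R) with p_i = (n_i/n_T)·P.
At X = 0.744: the mole-fraction product g(X) = Π y_i^ν_i = 4.959. Since Kp = g(X)·P^{1}, P = (Kp/g)^(1/1) = (1.07e+03/4.959)^(1/1) = 216 kPa.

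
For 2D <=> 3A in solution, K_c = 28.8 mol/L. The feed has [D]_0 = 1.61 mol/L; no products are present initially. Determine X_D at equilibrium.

X = 0.729

Let X = conversion of D; extent ξ = 1.61X/2 mol/L.
Concentrations: [D] = 1.61 − 1.61X; [A] = 2.42X.
K_c = [A]^3 / ([D]^2).
Setting equal to 28.8 and solving for X on (0,1) gives X = 0.729.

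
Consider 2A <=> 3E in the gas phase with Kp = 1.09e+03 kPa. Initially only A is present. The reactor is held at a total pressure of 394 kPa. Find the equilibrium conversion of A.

X = 0.575

Take 1 mol A as basis and let X be its fractional conversion, so ξ = 0.5X.
At extent ξ: n_A = 1 − X; n_E = 1.5X.
n_T = Σnᵢ = 1 + 0.5X.
With p_i = (n_i/n_T)P, Kp = p_E^3 / (p_A^2).
Equating to 1.09e+03 kPa and solving on 0 < X < 1: X = 0.575.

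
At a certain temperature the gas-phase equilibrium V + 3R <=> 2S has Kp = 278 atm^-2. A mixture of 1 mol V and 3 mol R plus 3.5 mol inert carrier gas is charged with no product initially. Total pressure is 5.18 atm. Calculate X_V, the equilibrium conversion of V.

Basis: 1 mol V initially; let X = conversion of V. Extent ξ = X.
Mole table: n_V = 1 − X; n_R = 3 − 3X; n_S = 2X; n_I = 3.5 (inert).
Summing: n_T = 7.5 − 2X.
With p_i = (n_i/n_T)P, Kp = p_S^2 / (p_V p_R^3).
Substituting and setting equal to 278 atm^-2 gives a polynomial in X; the root in (0,1) is X = 0.852.

X = 0.852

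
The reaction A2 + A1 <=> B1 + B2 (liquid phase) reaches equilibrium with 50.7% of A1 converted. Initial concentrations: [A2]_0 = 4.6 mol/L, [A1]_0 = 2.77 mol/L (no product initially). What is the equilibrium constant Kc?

Kc = 0.452

Let X = conversion of A1.
Concentrations: [A2] = 4.6 − 2.77X; [A1] = 2.77 − 2.77X; [B1] = 2.77X; [B2] = 2.77X.
At X = 0.507: [A2] = 3.2, [A1] = 1.37, [B1] = 1.4, [B2] = 1.4.
Kc = [B1] [B2] / ([A2] [A1]) = 0.452.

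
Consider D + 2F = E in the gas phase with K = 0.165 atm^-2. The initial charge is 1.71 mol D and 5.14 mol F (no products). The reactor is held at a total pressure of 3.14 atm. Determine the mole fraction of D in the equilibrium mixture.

Let X = conversion of D (basis 1.71 mol D); extent of reaction ξ = 1.71X.
At extent ξ: n_D = 1.71 − 1.71X; n_F = 5.14 − 3.42X; n_E = 1.71X.
n_T = Σnᵢ = 6.85 − 3.42X.
With p_i = (n_i/n_T)P, K = p_E / (p_D p_F^2).
Substituting and setting equal to 0.165 atm^-2 gives a polynomial in X; the root in (0,1) is X = 0.431.
Then n_D = 0.973, n_T = 5.38, so y_D = 0.181.

y_D = 0.181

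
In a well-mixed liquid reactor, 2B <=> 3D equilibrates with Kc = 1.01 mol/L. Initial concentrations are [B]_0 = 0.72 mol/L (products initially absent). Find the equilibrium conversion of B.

X = 0.482

Let X = conversion of B; extent ξ = 0.72X/2 mol/L.
Concentrations: [B] = 0.72 − 0.72X; [D] = 1.08X.
Kc = [D]^3 / ([B]^2).
Setting equal to 1.01 and solving for X on (0,1) gives X = 0.482.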